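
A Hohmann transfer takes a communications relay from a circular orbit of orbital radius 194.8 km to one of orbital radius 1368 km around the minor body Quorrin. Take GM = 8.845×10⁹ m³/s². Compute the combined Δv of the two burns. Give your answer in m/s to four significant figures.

Δv_total ≈ 109.1 m/s

r₁ = 194.8 km = 1.948×10⁵ m.
r₂ = 1368 km = 1.368×10⁶ m.
Transfer ellipse a_t = (r₁ + r₂)/2 = 7.814×10⁵ m.
At r₁: circular v_c1 = √(μ/r₁) = 213.1 m/s; transfer-periapsis v_p = √[μ(2/r₁ − 1/a_t)] = 281.9 m/s.
Δv₁ = v_p − v_c1 = 68.86 m/s.
At r₂: circular v_c2 = √(μ/r₂) = 80.41 m/s; transfer-apoapsis v_a = √[μ(2/r₂ − 1/a_t)] = 40.15 m/s.
Δv₂ = v_c2 − v_a = 40.26 m/s.
Total Δv = Δv₁ + Δv₂ = 109.1 m/s.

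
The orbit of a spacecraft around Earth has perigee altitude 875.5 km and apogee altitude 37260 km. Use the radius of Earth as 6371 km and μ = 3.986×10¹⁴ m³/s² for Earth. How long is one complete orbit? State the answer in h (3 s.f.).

r_p = 6371 + 875.5 = 7246.5 km = 7.2465×10⁶ m.
r_a = 6371 + 37260 = 43631 km = 4.3631×10⁷ m.
Semi-major axis a = (r_p + r_a)/2 = (7246.5 + 43631)/2 = 25439 km = 2.544×10⁷ m.
By Kepler's third law T = 2π√(a³/μ) = 2π × 6.427×10³ = 4.038×10⁴ s.
= 11.22 h.

T ≈ 11.2 h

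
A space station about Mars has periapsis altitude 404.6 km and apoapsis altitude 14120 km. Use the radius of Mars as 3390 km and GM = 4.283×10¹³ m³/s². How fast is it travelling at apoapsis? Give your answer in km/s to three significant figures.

v ≈ 0.933 km/s

r_p = 3390 + 404.6 = 3794.6 km = 3.7946×10⁶ m.
r_a = 3390 + 14120 = 17510 km = 1.7510×10⁷ m.
Semi-major axis a = (r_p + r_a)/2 = 10652 km = 1.065×10⁷ m.
Vis-viva: v² = μ(2/r − 1/a) = 4.283×10¹³ × (1.142×10⁻⁷ − 9.388×10⁻⁸) = 8.713×10⁵ m²/s².
v = 933.5 m/s = 0.9335 km/s.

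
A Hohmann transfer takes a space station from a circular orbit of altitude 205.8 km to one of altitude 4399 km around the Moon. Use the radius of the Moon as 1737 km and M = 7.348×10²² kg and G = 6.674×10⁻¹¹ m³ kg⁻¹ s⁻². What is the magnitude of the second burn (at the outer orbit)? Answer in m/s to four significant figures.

μ = GM = 6.674×10⁻¹¹ × 7.348×10²² = 4.904×10¹² m³/s².
r₁ = 1737 + 205.8 = 1942.8 km = 1.9428×10⁶ m.
r₂ = 1737 + 4399 = 6136.0 km = 6.1360×10⁶ m.
Transfer ellipse a_t = (r₁ + r₂)/2 = 4.039×10⁶ m.
At r₁: circular v_c1 = √(μ/r₁) = 1589 m/s; transfer-perilune v_p = √[μ(2/r₁ − 1/a_t)] = 1958 m/s.
At r₂: circular v_c2 = √(μ/r₂) = 894.0 m/s; transfer-apolune v_a = √[μ(2/r₂ − 1/a_t)] = 620.0 m/s.
Δv₂ = v_c2 − v_a = 274.0 m/s.

Δv ≈ 274.0 m/s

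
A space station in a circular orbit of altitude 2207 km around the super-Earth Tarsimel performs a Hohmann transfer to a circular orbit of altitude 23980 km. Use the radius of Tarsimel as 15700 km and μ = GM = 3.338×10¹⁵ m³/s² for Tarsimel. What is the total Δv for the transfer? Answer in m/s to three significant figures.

r₁ = 15700 + 2207 = 17907 km = 1.7907×10⁷ m.
r₂ = 15700 + 23980 = 39680 km = 3.9680×10⁷ m.
Transfer ellipse a_t = (r₁ + r₂)/2 = 2.879×10⁷ m.
At r₁: circular v_c1 = √(μ/r₁) = 13650 m/s; transfer-periapsis v_p = √[μ(2/r₁ − 1/a_t)] = 16030 m/s.
Δv₁ = v_p − v_c1 = 2375 m/s.
At r₂: circular v_c2 = √(μ/r₂) = 9172 m/s; transfer-apoapsis v_a = √[μ(2/r₂ − 1/a_t)] = 7233 m/s.
Δv₂ = v_c2 − v_a = 1939 m/s.
Total Δv = Δv₁ + Δv₂ = 4313 m/s.

Δv_total ≈ 4310 m/s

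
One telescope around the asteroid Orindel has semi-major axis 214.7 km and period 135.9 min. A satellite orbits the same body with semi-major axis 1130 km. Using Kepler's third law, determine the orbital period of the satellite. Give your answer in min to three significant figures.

T₂ ≈ 1640 min

Kepler's third law: T² ∝ a³, so T₂ = T₁ (a₂/a₁)^(3/2).
a₂/a₁ = 5.263, (a₂/a₁)^(3/2) = 12.07.
T₂ = 135.9 × 12.07 = 1641 min.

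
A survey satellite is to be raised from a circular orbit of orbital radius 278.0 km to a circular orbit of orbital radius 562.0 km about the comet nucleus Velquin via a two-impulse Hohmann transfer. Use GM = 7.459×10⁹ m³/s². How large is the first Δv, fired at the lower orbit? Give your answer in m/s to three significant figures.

Δv ≈ 25.7 m/s

r₁ = 278.0 km = 2.780×10⁵ m.
r₂ = 562.0 km = 5.620×10⁵ m.
Transfer ellipse a_t = (r₁ + r₂)/2 = 4.200×10⁵ m.
At r₁: circular v_c1 = √(μ/r₁) = 163.8 m/s; transfer-periapsis v_p = √[μ(2/r₁ − 1/a_t)] = 189.5 m/s.
Δv₁ = v_p − v_c1 = 25.68 m/s.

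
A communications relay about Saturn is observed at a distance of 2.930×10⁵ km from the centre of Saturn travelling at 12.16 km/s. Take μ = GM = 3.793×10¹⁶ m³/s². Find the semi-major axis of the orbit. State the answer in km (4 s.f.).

a ≈ 3.416×10⁵ km

r = 2.930×10⁸ m.
Vis-viva rearranged: 1/a = 2/r − v²/μ = 6.826×10⁻⁹ − 3.898×10⁻⁹ = 2.928×10⁻⁹ m⁻¹.
a = 3.416×10⁸ m = 3.4158×10⁵ km.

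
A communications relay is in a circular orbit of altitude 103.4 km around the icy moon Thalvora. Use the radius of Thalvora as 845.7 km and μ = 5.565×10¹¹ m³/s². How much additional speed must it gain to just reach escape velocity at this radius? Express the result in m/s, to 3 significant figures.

r = 845.7 + 103.4 = 949.10 km = 9.4910×10⁵ m.
Circular speed v_c = √(μ/r) = 765.7 m/s.
Escape speed v_esc = √(2μ/r) = √2 × v_c = 1083 m/s.
Δv = v_esc − v_c = 317.2 m/s.

Δv ≈ 317 m/s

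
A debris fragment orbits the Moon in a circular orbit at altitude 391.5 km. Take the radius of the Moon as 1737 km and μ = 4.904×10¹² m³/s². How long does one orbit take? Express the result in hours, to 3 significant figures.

T ≈ 2.45 hours

r = 1737 + 391.5 = 2128.5 km = 2.1285×10⁶ m.
Kepler's third law: T = 2π√(r³/μ) = 2π√((2.128×10⁶)³ / 4.904×10¹²).
r³/μ = 1.966×10⁶ s², so T = 2π × 1.402×10³ = 8.811×10³ s.
Converting: 8.811×10³ s ÷ 3600 = 2.447 hours.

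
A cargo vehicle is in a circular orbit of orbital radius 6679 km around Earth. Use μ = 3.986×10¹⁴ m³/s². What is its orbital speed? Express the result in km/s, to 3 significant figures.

v ≈ 7.73 km/s

r = 6679 km = 6.679×10⁶ m.
For a circular orbit v = √(μ/r) = √(3.986×10¹⁴ / 6.679×10⁶) = √(5.968×10⁷) = 7725 m/s.
That is 7.725 km/s.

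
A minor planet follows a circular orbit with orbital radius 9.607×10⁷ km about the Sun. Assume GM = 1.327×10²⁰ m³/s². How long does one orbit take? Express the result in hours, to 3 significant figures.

r = 9.607×10⁷ km = 9.607×10¹⁰ m.
Kepler's third law: T = 2π√(r³/μ) = 2π√((9.607×10¹⁰)³ / 1.327×10²⁰).
r³/μ = 6.682×10¹² s², so T = 2π × 2.585×10⁶ = 1.624×10⁷ s.
Converting: 1.624×10⁷ s ÷ 3600 = 4512 hours.

T ≈ 4510 hours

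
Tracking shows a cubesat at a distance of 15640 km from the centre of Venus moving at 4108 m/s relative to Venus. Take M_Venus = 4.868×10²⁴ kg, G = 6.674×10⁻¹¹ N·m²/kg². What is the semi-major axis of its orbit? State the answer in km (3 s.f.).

μ = GM = 6.674×10⁻¹¹ × 4.868×10²⁴ = 3.249×10¹⁴ m³/s².
r = 1.564×10⁷ m.
Vis-viva rearranged: 1/a = 2/r − v²/μ = 1.279×10⁻⁷ − 5.194×10⁻⁸ = 7.593×10⁻⁸ m⁻¹.
a = 1.317×10⁷ m = 13169 km.

a ≈ 13200 km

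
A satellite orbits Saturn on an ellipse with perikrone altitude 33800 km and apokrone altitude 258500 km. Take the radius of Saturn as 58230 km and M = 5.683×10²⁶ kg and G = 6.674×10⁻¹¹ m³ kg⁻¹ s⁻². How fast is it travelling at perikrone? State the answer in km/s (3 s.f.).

v ≈ 25.3 km/s

μ = GM = 6.674×10⁻¹¹ × 5.683×10²⁶ = 3.793×10¹⁶ m³/s².
r_p = 58230 + 33800 = 92030 km = 9.2030×10⁷ m.
r_a = 58230 + 258500 = 316730 km = 3.1673×10⁸ m.
Semi-major axis a = (r_p + r_a)/2 = 2.0438×10⁵ km = 2.044×10⁸ m.
Vis-viva: v² = μ(2/r − 1/a) = 3.793×10¹⁶ × (2.173×10⁻⁸ − 4.893×10⁻⁹) = 6.387×10⁸ m²/s².
v = 25270 m/s = 25.27 km/s.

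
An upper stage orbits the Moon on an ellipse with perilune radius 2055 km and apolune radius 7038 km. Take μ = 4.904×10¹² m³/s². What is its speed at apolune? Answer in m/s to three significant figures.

Semi-major axis a = (r_p + r_a)/2 = 4546.5 km = 4.546×10⁶ m.
Vis-viva: v² = μ(2/r − 1/a) = 4.904×10¹² × (2.842×10⁻⁷ − 2.199×10⁻⁷) = 3.149×10⁵ m²/s².
v = 561.2 m/s.

v ≈ 561 m/s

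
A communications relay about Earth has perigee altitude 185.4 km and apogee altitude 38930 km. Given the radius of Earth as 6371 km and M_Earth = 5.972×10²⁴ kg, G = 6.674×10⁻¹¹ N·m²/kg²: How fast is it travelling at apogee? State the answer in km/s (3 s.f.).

v ≈ 1.49 km/s

μ = GM = 6.674×10⁻¹¹ × 5.972×10²⁴ = 3.986×10¹⁴ m³/s².
r_p = 6371 + 185.4 = 6556.4 km = 6.5564×10⁶ m.
r_a = 6371 + 38930 = 45301 km = 4.5301×10⁷ m.
Semi-major axis a = (r_p + r_a)/2 = 25929 km = 2.593×10⁷ m.
Vis-viva: v² = μ(2/r − 1/a) = 3.986×10¹⁴ × (4.415×10⁻⁸ − 3.857×10⁻⁸) = 2.225×10⁶ m²/s².
v = 1492 m/s = 1.492 km/s.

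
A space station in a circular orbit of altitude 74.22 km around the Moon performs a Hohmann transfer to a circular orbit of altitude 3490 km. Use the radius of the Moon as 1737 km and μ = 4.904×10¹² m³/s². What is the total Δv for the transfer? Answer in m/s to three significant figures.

Δv_total ≈ 634 m/s

r₁ = 1737 + 74.22 = 1811.2 km = 1.8112×10⁶ m.
r₂ = 1737 + 3490 = 5227.0 km = 5.2270×10⁶ m.
Transfer ellipse a_t = (r₁ + r₂)/2 = 3.519×10⁶ m.
At r₁: circular v_c1 = √(μ/r₁) = 1645 m/s; transfer-perilune v_p = √[μ(2/r₁ − 1/a_t)] = 2005 m/s.
Δv₁ = v_p − v_c1 = 359.9 m/s.
At r₂: circular v_c2 = √(μ/r₂) = 968.6 m/s; transfer-apolune v_a = √[μ(2/r₂ − 1/a_t)] = 694.9 m/s.
Δv₂ = v_c2 − v_a = 273.7 m/s.
Total Δv = Δv₁ + Δv₂ = 633.6 m/s.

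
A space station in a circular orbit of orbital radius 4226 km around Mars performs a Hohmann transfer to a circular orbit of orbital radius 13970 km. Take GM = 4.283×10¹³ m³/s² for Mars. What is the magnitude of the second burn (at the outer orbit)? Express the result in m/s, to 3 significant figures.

r₁ = 4226 km = 4.226×10⁶ m.
r₂ = 13970 km = 1.397×10⁷ m.
Transfer ellipse a_t = (r₁ + r₂)/2 = 9.098×10⁶ m.
At r₁: circular v_c1 = √(μ/r₁) = 3184 m/s; transfer-periapsis v_p = √[μ(2/r₁ − 1/a_t)] = 3945 m/s.
At r₂: circular v_c2 = √(μ/r₂) = 1751 m/s; transfer-apoapsis v_a = √[μ(2/r₂ − 1/a_t)] = 1193 m/s.
Δv₂ = v_c2 − v_a = 557.6 m/s.

Δv ≈ 558 m/s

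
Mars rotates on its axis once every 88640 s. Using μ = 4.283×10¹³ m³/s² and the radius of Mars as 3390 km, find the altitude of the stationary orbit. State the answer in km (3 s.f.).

A synchronous orbit has period T, so by Kepler's third law a = (μT²/4π²)^(1/3).
μT²/4π² = 4.283×10¹³ × (8.864×10⁴)² / 39.48 = 8.524×10²¹ m³.
a = 2.043×10⁷ m = 20428 km.
Altitude h = a − R = 20428 − 3390 = 17038 km.

h_sync ≈ 17000 km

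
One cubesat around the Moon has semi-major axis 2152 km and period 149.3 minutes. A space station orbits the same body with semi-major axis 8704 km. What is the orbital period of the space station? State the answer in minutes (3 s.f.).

T₂ ≈ 1210 minutes

Kepler's third law: T² ∝ a³, so T₂ = T₁ (a₂/a₁)^(3/2).
a₂/a₁ = 4.045, (a₂/a₁)^(3/2) = 8.134.
T₂ = 149.3 × 8.134 = 1214 minutes.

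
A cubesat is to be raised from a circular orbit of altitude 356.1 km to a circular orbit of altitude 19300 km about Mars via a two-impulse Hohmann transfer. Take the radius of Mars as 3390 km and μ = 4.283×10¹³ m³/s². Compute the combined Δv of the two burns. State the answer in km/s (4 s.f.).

Δv_total ≈ 1.691 km/s

r₁ = 3390 + 356.1 = 3746.1 km = 3.7461×10⁶ m.
r₂ = 3390 + 19300 = 22690 km = 2.2690×10⁷ m.
Transfer ellipse a_t = (r₁ + r₂)/2 = 1.322×10⁷ m.
At r₁: circular v_c1 = √(μ/r₁) = 3381 m/s; transfer-periapsis v_p = √[μ(2/r₁ − 1/a_t)] = 4430 m/s.
Δv₁ = v_p − v_c1 = 1049 m/s.
At r₂: circular v_c2 = √(μ/r₂) = 1374 m/s; transfer-apoapsis v_a = √[μ(2/r₂ − 1/a_t)] = 731.4 m/s.
Δv₂ = v_c2 − v_a = 642.5 m/s.
Total Δv = Δv₁ + Δv₂ = 1691 m/s = 1.691 km/s.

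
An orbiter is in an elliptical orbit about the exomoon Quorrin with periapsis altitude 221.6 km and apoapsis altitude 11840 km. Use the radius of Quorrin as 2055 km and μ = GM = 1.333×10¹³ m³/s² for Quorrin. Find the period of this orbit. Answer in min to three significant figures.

T ≈ 659 min

r_p = 2055 + 221.6 = 2276.6 km = 2.2766×10⁶ m.
r_a = 2055 + 11840 = 13895 km = 1.3895×10⁷ m.
Semi-major axis a = (r_p + r_a)/2 = (2276.6 + 13895)/2 = 8085.8 km = 8.086×10⁶ m.
By Kepler's third law T = 2π√(a³/μ) = 2π × 6.298×10³ = 3.957×10⁴ s.
= 659.5 min.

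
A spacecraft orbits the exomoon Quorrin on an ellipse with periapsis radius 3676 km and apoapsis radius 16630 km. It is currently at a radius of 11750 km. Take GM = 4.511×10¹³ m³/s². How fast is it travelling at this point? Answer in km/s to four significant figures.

Semi-major axis a = (r_p + r_a)/2 = 10153 km = 1.015×10⁷ m.
Vis-viva: v² = μ(2/r − 1/a) = 4.511×10¹³ × (1.702×10⁻⁷ − 9.849×10⁻⁸) = 3.235×10⁶ m²/s².
v = 1799 m/s = 1.799 km/s.

v ≈ 1.799 km/s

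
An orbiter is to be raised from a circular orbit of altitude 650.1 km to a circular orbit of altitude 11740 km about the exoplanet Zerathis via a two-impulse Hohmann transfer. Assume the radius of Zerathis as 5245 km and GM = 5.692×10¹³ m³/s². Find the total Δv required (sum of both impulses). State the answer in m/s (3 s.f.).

r₁ = 5245 + 650.1 = 5895.1 km = 5.8951×10⁶ m.
r₂ = 5245 + 11740 = 16985 km = 1.6985×10⁷ m.
Transfer ellipse a_t = (r₁ + r₂)/2 = 1.144×10⁷ m.
At r₁: circular v_c1 = √(μ/r₁) = 3107 m/s; transfer-periapsis v_p = √[μ(2/r₁ − 1/a_t)] = 3786 m/s.
Δv₁ = v_p − v_c1 = 678.9 m/s.
At r₂: circular v_c2 = √(μ/r₂) = 1831 m/s; transfer-apoapsis v_a = √[μ(2/r₂ − 1/a_t)] = 1314 m/s.
Δv₂ = v_c2 − v_a = 516.5 m/s.
Total Δv = Δv₁ + Δv₂ = 1195 m/s.

Δv_total ≈ 1200 m/s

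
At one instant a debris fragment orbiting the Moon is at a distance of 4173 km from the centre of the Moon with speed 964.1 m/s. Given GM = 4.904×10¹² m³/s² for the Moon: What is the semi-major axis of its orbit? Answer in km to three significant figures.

a ≈ 3450 km

r = 4.173×10⁶ m.
Vis-viva rearranged: 1/a = 2/r − v²/μ = 4.793×10⁻⁷ − 1.895×10⁻⁷ = 2.897×10⁻⁷ m⁻¹.
a = 3.451×10⁶ m = 3451.4 km.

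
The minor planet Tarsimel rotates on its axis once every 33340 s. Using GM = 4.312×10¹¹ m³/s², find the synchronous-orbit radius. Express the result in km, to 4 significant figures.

A synchronous orbit has period T, so by Kepler's third law a = (μT²/4π²)^(1/3).
μT²/4π² = 4.312×10¹¹ × (3.334×10⁴)² / 39.48 = 1.214×10¹⁹ m³.
a = 2.298×10⁶ m = 2298.4 km.

r_sync ≈ 2298 km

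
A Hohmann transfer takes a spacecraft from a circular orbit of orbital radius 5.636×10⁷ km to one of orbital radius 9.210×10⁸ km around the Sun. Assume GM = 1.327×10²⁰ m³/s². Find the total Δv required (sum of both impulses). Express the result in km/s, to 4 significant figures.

Δv_total ≈ 26.02 km/s

r₁ = 5.636×10⁷ km = 5.636×10¹⁰ m.
r₂ = 9.210×10⁸ km = 9.210×10¹¹ m.
Transfer ellipse a_t = (r₁ + r₂)/2 = 4.887×10¹¹ m.
At r₁: circular v_c1 = √(μ/r₁) = 48520 m/s; transfer-perihelion v_p = √[μ(2/r₁ − 1/a_t)] = 66610 m/s.
Δv₁ = v_p − v_c1 = 18090 m/s.
At r₂: circular v_c2 = √(μ/r₂) = 12000 m/s; transfer-aphelion v_a = √[μ(2/r₂ − 1/a_t)] = 4076 m/s.
Δv₂ = v_c2 − v_a = 7927 m/s.
Total Δv = Δv₁ + Δv₂ = 26020 m/s = 26.02 km/s.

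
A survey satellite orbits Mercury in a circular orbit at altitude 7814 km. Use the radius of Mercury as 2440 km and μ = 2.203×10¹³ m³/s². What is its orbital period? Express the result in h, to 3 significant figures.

r = 2440 + 7814 = 10254 km = 1.0254×10⁷ m.
Kepler's third law: T = 2π√(r³/μ) = 2π√((1.025×10⁷)³ / 2.203×10¹³).
r³/μ = 4.894×10⁷ s², so T = 2π × 6.996×10³ = 4.396×10⁴ s.
Converting: 4.396×10⁴ s ÷ 3600 = 12.21 h.

T ≈ 12.2 h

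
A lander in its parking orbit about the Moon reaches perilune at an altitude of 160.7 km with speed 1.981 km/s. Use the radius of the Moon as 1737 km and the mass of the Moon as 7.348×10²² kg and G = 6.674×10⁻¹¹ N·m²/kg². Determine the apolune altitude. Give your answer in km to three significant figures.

apolune altitude ≈ 4250 km

μ = GM = 6.674×10⁻¹¹ × 7.348×10²² = 4.904×10¹² m³/s².
r_p = 1737 + 160.7 = 1897.7 km = 1.898×10⁶ m.
Specific energy ε = v²/2 − μ/r = -6.220×10⁵ J/kg, so a = −μ/(2ε) = 3.942×10⁶ m.
The apsides satisfy r_p + r_a = 2a, so the apolune radius is 2a − r_p = 5.986×10⁶ m = 5986.3 km.
Apolune altitude = 5986.3 − 1737 = 4249.3 km.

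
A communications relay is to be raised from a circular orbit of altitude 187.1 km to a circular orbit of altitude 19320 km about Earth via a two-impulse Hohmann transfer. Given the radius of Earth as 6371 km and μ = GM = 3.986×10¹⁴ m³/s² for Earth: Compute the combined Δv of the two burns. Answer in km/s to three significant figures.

Δv_total ≈ 3.47 km/s

r₁ = 6371 + 187.1 = 6558.1 km = 6.5581×10⁶ m.
r₂ = 6371 + 19320 = 25691 km = 2.5691×10⁷ m.
Transfer ellipse a_t = (r₁ + r₂)/2 = 1.612×10⁷ m.
At r₁: circular v_c1 = √(μ/r₁) = 7796 m/s; transfer-perigee v_p = √[μ(2/r₁ − 1/a_t)] = 9841 m/s.
Δv₁ = v_p − v_c1 = 2045 m/s.
At r₂: circular v_c2 = √(μ/r₂) = 3939 m/s; transfer-apogee v_a = √[μ(2/r₂ − 1/a_t)] = 2512 m/s.
Δv₂ = v_c2 − v_a = 1427 m/s.
Total Δv = Δv₁ + Δv₂ = 3471 m/s = 3.471 km/s.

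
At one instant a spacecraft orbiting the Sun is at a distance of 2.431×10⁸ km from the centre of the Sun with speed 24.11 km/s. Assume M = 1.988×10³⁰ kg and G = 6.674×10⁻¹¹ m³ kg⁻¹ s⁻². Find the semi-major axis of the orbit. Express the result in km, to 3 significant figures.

a ≈ 2.60×10⁸ km

μ = GM = 6.674×10⁻¹¹ × 1.988×10³⁰ = 1.327×10²⁰ m³/s².
r = 2.431×10¹¹ m.
Vis-viva rearranged: 1/a = 2/r − v²/μ = 8.227×10⁻¹² − 4.381×10⁻¹² = 3.846×10⁻¹² m⁻¹.
a = 2.600×10¹¹ m = 2.6002×10⁸ km.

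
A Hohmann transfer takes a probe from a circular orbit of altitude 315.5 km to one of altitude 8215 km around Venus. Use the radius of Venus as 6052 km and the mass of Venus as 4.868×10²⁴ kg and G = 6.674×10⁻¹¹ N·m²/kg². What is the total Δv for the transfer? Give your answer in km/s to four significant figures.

Δv_total ≈ 2.280 km/s

μ = GM = 6.674×10⁻¹¹ × 4.868×10²⁴ = 3.249×10¹⁴ m³/s².
r₁ = 6052 + 315.5 = 6367.5 km = 6.3675×10⁶ m.
r₂ = 6052 + 8215 = 14267 km = 1.4267×10⁷ m.
Transfer ellipse a_t = (r₁ + r₂)/2 = 1.032×10⁷ m.
At r₁: circular v_c1 = √(μ/r₁) = 7143 m/s; transfer-periapsis v_p = √[μ(2/r₁ − 1/a_t)] = 8400 m/s.
Δv₁ = v_p − v_c1 = 1257 m/s.
At r₂: circular v_c2 = √(μ/r₂) = 4772 m/s; transfer-apoapsis v_a = √[μ(2/r₂ − 1/a_t)] = 3749 m/s.
Δv₂ = v_c2 − v_a = 1023 m/s.
Total Δv = Δv₁ + Δv₂ = 2280 m/s = 2.280 km/s.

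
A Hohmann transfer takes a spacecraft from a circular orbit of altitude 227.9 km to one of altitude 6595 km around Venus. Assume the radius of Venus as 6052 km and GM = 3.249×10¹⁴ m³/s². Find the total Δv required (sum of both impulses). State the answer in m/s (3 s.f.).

Δv_total ≈ 2060 m/s

r₁ = 6052 + 227.9 = 6279.9 km = 6.2799×10⁶ m.
r₂ = 6052 + 6595 = 12647 km = 1.2647×10⁷ m.
Transfer ellipse a_t = (r₁ + r₂)/2 = 9.463×10⁶ m.
At r₁: circular v_c1 = √(μ/r₁) = 7193 m/s; transfer-periapsis v_p = √[μ(2/r₁ − 1/a_t)] = 8315 m/s.
Δv₁ = v_p − v_c1 = 1122 m/s.
At r₂: circular v_c2 = √(μ/r₂) = 5069 m/s; transfer-apoapsis v_a = √[μ(2/r₂ − 1/a_t)] = 4129 m/s.
Δv₂ = v_c2 − v_a = 939.6 m/s.
Total Δv = Δv₁ + Δv₂ = 2062 m/s.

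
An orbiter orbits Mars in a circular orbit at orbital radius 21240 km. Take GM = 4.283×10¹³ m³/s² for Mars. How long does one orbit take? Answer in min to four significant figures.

r = 21240 km = 2.124×10⁷ m.
Kepler's third law: T = 2π√(r³/μ) = 2π√((2.124×10⁷)³ / 4.283×10¹³).
r³/μ = 2.237×10⁸ s², so T = 2π × 1.496×10⁴ = 9.398×10⁴ s.
Converting: 9.398×10⁴ s ÷ 60.00 = 1566 min.

T ≈ 1566 min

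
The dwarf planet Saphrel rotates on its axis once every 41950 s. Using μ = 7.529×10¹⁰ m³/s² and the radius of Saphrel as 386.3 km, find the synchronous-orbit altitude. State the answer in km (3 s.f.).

h_sync ≈ 1110 km

A synchronous orbit has period T, so by Kepler's third law a = (μT²/4π²)^(1/3).
μT²/4π² = 7.529×10¹⁰ × (4.195×10⁴)² / 39.48 = 3.356×10¹⁸ m³.
a = 1.497×10⁶ m = 1497.2 km.
Altitude h = a − R = 1497.2 − 386.3 = 1110.9 km.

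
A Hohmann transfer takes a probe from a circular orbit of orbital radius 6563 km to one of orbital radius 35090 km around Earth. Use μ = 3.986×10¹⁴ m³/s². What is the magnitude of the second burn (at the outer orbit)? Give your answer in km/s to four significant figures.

r₁ = 6563 km = 6.563×10⁶ m.
r₂ = 35090 km = 3.509×10⁷ m.
Transfer ellipse a_t = (r₁ + r₂)/2 = 2.083×10⁷ m.
At r₁: circular v_c1 = √(μ/r₁) = 7793 m/s; transfer-perigee v_p = √[μ(2/r₁ − 1/a_t)] = 10120 m/s.
At r₂: circular v_c2 = √(μ/r₂) = 3370 m/s; transfer-apogee v_a = √[μ(2/r₂ − 1/a_t)] = 1892 m/s.
Δv₂ = v_c2 − v_a = 1478 m/s.
= 1.478 km/s.

Δv ≈ 1.478 km/s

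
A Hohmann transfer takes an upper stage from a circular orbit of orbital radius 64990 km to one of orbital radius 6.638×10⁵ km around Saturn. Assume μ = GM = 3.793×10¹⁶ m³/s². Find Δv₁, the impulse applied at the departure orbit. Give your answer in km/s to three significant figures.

Δv ≈ 8.45 km/s

r₁ = 64990 km = 6.499×10⁷ m.
r₂ = 6.638×10⁵ km = 6.638×10⁸ m.
Transfer ellipse a_t = (r₁ + r₂)/2 = 3.644×10⁸ m.
At r₁: circular v_c1 = √(μ/r₁) = 24160 m/s; transfer-perikrone v_p = √[μ(2/r₁ − 1/a_t)] = 32610 m/s.
Δv₁ = v_p − v_c1 = 8448 m/s.
= 8.448 km/s.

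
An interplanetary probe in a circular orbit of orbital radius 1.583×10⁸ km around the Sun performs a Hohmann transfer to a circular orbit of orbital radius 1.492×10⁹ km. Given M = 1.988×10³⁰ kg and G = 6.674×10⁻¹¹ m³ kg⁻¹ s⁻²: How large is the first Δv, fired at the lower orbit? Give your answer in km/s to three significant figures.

μ = GM = 6.674×10⁻¹¹ × 1.988×10³⁰ = 1.327×10²⁰ m³/s².
r₁ = 1.583×10⁸ km = 1.583×10¹¹ m.
r₂ = 1.492×10⁹ km = 1.492×10¹² m.
Transfer ellipse a_t = (r₁ + r₂)/2 = 8.252×10¹¹ m.
At r₁: circular v_c1 = √(μ/r₁) = 28950 m/s; transfer-perihelion v_p = √[μ(2/r₁ − 1/a_t)] = 38930 m/s.
Δv₁ = v_p − v_c1 = 9979 m/s.
= 9.979 km/s.

Δv ≈ 9.98 km/s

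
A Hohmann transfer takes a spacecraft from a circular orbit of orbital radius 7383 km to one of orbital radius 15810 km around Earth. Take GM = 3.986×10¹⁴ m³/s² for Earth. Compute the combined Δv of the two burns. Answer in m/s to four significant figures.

r₁ = 7383 km = 7.383×10⁶ m.
r₂ = 15810 km = 1.581×10⁷ m.
Transfer ellipse a_t = (r₁ + r₂)/2 = 1.160×10⁷ m.
At r₁: circular v_c1 = √(μ/r₁) = 7348 m/s; transfer-perigee v_p = √[μ(2/r₁ − 1/a_t)] = 8579 m/s.
Δv₁ = v_p − v_c1 = 1232 m/s.
At r₂: circular v_c2 = √(μ/r₂) = 5021 m/s; transfer-apogee v_a = √[μ(2/r₂ − 1/a_t)] = 4006 m/s.
Δv₂ = v_c2 − v_a = 1015 m/s.
Total Δv = Δv₁ + Δv₂ = 2246 m/s.

Δv_total ≈ 2246 m/s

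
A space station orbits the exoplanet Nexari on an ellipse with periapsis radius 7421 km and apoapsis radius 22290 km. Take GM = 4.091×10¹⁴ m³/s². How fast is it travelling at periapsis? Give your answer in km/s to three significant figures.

v ≈ 9.09 km/s

Semi-major axis a = (r_p + r_a)/2 = 14856 km = 1.486×10⁷ m.
Vis-viva: v² = μ(2/r − 1/a) = 4.091×10¹⁴ × (2.695×10⁻⁷ − 6.732×10⁻⁸) = 8.272×10⁷ m²/s².
v = 9095 m/s = 9.095 km/s.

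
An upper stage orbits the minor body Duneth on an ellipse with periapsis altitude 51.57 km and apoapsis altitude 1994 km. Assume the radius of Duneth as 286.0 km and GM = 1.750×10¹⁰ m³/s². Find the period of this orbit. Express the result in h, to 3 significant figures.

T ≈ 19.8 h

r_p = 286.0 + 51.57 = 337.57 km = 3.3757×10⁵ m.
r_a = 286.0 + 1994 = 2280.0 km = 2.2800×10⁶ m.
Semi-major axis a = (r_p + r_a)/2 = (337.57 + 2280.0)/2 = 1308.8 km = 1.309×10⁶ m.
By Kepler's third law T = 2π√(a³/μ) = 2π × 1.132×10⁴ = 7.112×10⁴ s.
= 19.75 h.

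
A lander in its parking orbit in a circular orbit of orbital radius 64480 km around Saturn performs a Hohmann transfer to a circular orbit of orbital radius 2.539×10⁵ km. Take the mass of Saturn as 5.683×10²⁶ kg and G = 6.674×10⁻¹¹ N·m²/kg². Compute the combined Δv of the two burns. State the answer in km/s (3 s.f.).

Δv_total ≈ 10.8 km/s

μ = GM = 6.674×10⁻¹¹ × 5.683×10²⁶ = 3.793×10¹⁶ m³/s².
r₁ = 64480 km = 6.448×10⁷ m.
r₂ = 2.539×10⁵ km = 2.539×10⁸ m.
Transfer ellipse a_t = (r₁ + r₂)/2 = 1.592×10⁸ m.
At r₁: circular v_c1 = √(μ/r₁) = 24250 m/s; transfer-perikrone v_p = √[μ(2/r₁ − 1/a_t)] = 30630 m/s.
Δv₁ = v_p − v_c1 = 6376 m/s.
At r₂: circular v_c2 = √(μ/r₂) = 12220 m/s; transfer-apokrone v_a = √[μ(2/r₂ − 1/a_t)] = 7779 m/s.
Δv₂ = v_c2 − v_a = 4444 m/s.
Total Δv = Δv₁ + Δv₂ = 10820 m/s = 10.82 km/s.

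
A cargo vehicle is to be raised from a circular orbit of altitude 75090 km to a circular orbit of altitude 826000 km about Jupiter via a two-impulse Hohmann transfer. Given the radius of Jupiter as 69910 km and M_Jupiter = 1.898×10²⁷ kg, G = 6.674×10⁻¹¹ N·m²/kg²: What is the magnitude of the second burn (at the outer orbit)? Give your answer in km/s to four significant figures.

μ = GM = 6.674×10⁻¹¹ × 1.898×10²⁷ = 1.267×10¹⁷ m³/s².
r₁ = 69910 + 75090 = 145000 km = 1.4500×10⁸ m.
r₂ = 69910 + 826000 = 895910 km = 8.9591×10⁸ m.
Transfer ellipse a_t = (r₁ + r₂)/2 = 5.205×10⁸ m.
At r₁: circular v_c1 = √(μ/r₁) = 29560 m/s; transfer-perijove v_p = √[μ(2/r₁ − 1/a_t)] = 38780 m/s.
At r₂: circular v_c2 = √(μ/r₂) = 11890 m/s; transfer-apojove v_a = √[μ(2/r₂ − 1/a_t)] = 6276 m/s.
Δv₂ = v_c2 − v_a = 5614 m/s.
= 5.614 km/s.

Δv ≈ 5.614 km/s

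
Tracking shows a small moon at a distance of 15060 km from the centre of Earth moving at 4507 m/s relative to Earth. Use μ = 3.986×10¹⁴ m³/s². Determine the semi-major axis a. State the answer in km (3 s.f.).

a ≈ 12200 km

r = 1.506×10⁷ m.
Vis-viva rearranged: 1/a = 2/r − v²/μ = 1.328×10⁻⁷ − 5.096×10⁻⁸ = 8.184×10⁻⁸ m⁻¹.
a = 1.222×10⁷ m = 12219 km.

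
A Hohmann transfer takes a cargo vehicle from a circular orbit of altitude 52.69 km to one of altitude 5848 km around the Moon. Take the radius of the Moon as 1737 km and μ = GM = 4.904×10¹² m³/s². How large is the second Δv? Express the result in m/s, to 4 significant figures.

r₁ = 1737 + 52.69 = 1789.7 km = 1.7897×10⁶ m.
r₂ = 1737 + 5848 = 7585.0 km = 7.5850×10⁶ m.
Transfer ellipse a_t = (r₁ + r₂)/2 = 4.687×10⁶ m.
At r₁: circular v_c1 = √(μ/r₁) = 1655 m/s; transfer-perilune v_p = √[μ(2/r₁ − 1/a_t)] = 2106 m/s.
At r₂: circular v_c2 = √(μ/r₂) = 804.1 m/s; transfer-apolune v_a = √[μ(2/r₂ − 1/a_t)] = 496.8 m/s.
Δv₂ = v_c2 − v_a = 307.2 m/s.

Δv ≈ 307.2 m/s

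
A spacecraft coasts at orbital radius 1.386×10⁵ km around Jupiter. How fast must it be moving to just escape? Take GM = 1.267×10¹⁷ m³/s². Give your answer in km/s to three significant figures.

r = 1.386×10⁵ km = 1.386×10⁸ m.
Escape speed v_esc = √(2μ/r) = √(2 × 1.267×10¹⁷ / 1.386×10⁸) = √(1.828×10⁹) = 42760 m/s.
= 42.76 km/s.

v_esc ≈ 42.8 km/s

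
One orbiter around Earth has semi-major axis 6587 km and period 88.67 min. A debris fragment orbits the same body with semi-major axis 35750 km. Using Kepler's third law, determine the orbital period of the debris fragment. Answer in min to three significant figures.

Kepler's third law: T² ∝ a³, so T₂ = T₁ (a₂/a₁)^(3/2).
a₂/a₁ = 5.427, (a₂/a₁)^(3/2) = 12.64.
T₂ = 88.67 × 12.64 = 1121 min.

T₂ ≈ 1120 min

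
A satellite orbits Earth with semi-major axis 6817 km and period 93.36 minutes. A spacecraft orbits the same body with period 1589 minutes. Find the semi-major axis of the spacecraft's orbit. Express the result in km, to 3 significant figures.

Kepler's third law: a³ ∝ T², so a₂ = a₁ (T₂/T₁)^(2/3).
T₂/T₁ = 17.02, (T₂/T₁)^(2/3) = 6.617.
a₂ = 6817 × 6.617 = 45110 km.

a₂ ≈ 45100 km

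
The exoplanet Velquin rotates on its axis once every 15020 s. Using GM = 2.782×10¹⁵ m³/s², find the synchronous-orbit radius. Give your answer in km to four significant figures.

r_sync ≈ 25140 km

A synchronous orbit has period T, so by Kepler's third law a = (μT²/4π²)^(1/3).
μT²/4π² = 2.782×10¹⁵ × (1.502×10⁴)² / 39.48 = 1.590×10²² m³.
a = 2.514×10⁷ m = 25145 km.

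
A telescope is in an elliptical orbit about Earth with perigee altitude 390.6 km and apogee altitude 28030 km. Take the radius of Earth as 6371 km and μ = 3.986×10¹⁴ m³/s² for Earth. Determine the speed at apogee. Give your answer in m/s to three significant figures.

r_p = 6371 + 390.6 = 6761.6 km = 6.7616×10⁶ m.
r_a = 6371 + 28030 = 34401 km = 3.4401×10⁷ m.
Semi-major axis a = (r_p + r_a)/2 = 20581 km = 2.058×10⁷ m.
Vis-viva: v² = μ(2/r − 1/a) = 3.986×10¹⁴ × (5.814×10⁻⁸ − 4.859×10⁻⁸) = 3.807×10⁶ m²/s².
v = 1951 m/s.

v ≈ 1950 m/s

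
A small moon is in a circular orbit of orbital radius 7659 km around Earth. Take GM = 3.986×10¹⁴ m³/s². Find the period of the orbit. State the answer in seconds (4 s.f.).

T ≈ 6671 seconds

r = 7659 km = 7.659×10⁶ m.
Kepler's third law: T = 2π√(r³/μ) = 2π√((7.659×10⁶)³ / 3.986×10¹⁴).
r³/μ = 1.127×10⁶ s², so T = 2π × 1.062×10³ = 6.671×10³ s.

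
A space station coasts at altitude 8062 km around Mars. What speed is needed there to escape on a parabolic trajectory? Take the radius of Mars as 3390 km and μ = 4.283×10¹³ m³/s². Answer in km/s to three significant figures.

r = 3390 + 8062 = 11452 km = 1.1452×10⁷ m.
Escape speed v_esc = √(2μ/r) = √(2 × 4.283×10¹³ / 1.145×10⁷) = √(7.480×10⁶) = 2735 m/s.
= 2.735 km/s.

v_esc ≈ 2.73 km/s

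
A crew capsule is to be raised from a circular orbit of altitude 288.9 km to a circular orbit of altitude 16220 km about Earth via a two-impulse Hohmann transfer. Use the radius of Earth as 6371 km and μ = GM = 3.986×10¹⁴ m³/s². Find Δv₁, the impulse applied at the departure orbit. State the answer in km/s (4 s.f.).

Δv ≈ 1.879 km/s

r₁ = 6371 + 288.9 = 6659.9 km = 6.6599×10⁶ m.
r₂ = 6371 + 16220 = 22591 km = 2.2591×10⁷ m.
Transfer ellipse a_t = (r₁ + r₂)/2 = 1.463×10⁷ m.
At r₁: circular v_c1 = √(μ/r₁) = 7736 m/s; transfer-perigee v_p = √[μ(2/r₁ − 1/a_t)] = 9615 m/s.
Δv₁ = v_p − v_c1 = 1879 m/s.
= 1.879 km/s.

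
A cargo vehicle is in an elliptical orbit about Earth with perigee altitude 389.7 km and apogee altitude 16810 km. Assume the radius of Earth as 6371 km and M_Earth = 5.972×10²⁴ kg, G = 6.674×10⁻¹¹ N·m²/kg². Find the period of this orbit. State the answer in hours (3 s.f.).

T ≈ 5.06 hours

μ = GM = 6.674×10⁻¹¹ × 5.972×10²⁴ = 3.986×10¹⁴ m³/s².
r_p = 6371 + 389.7 = 6760.7 km = 6.7607×10⁶ m.
r_a = 6371 + 16810 = 23181 km = 2.3181×10⁷ m.
Semi-major axis a = (r_p + r_a)/2 = (6760.7 + 23181)/2 = 14971 km = 1.497×10⁷ m.
By Kepler's third law T = 2π√(a³/μ) = 2π × 2.901×10³ = 1.823×10⁴ s.
= 5.064 hours.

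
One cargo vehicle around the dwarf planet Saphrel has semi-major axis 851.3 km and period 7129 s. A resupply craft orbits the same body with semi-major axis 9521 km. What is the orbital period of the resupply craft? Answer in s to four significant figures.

T₂ ≈ 2.666×10⁵ s

Kepler's third law: T² ∝ a³, so T₂ = T₁ (a₂/a₁)^(3/2).
a₂/a₁ = 11.18, (a₂/a₁)^(3/2) = 37.40.
T₂ = 7129 × 37.40 = 2.666×10⁵ s.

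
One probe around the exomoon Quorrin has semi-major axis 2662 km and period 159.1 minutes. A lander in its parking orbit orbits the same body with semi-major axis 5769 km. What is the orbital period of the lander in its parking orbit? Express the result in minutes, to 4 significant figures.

Kepler's third law: T² ∝ a³, so T₂ = T₁ (a₂/a₁)^(3/2).
a₂/a₁ = 2.167, (a₂/a₁)^(3/2) = 3.190.
T₂ = 159.1 × 3.190 = 507.6 minutes.

T₂ ≈ 507.6 minutes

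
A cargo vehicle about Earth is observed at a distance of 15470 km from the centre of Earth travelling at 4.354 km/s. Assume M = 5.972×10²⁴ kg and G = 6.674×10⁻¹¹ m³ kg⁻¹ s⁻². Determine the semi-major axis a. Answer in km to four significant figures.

a ≈ 12240 km

μ = GM = 6.674×10⁻¹¹ × 5.972×10²⁴ = 3.986×10¹⁴ m³/s².
r = 1.547×10⁷ m.
Vis-viva rearranged: 1/a = 2/r − v²/μ = 1.293×10⁻⁷ − 4.756×10⁻⁸ = 8.172×10⁻⁸ m⁻¹.
a = 1.224×10⁷ m = 12237 km.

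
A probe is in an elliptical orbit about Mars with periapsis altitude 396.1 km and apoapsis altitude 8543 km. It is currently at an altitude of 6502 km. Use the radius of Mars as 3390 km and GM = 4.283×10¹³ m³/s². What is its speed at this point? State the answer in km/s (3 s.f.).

r_p = 3390 + 396.1 = 3786.1 km = 3.7861×10⁶ m.
r_a = 3390 + 8543 = 11933 km = 1.1933×10⁷ m.
r = 3390 + 6502 = 9892.0 km = 9.892×10⁶ m.
Semi-major axis a = (r_p + r_a)/2 = 7859.6 km = 7.860×10⁶ m.
Vis-viva: v² = μ(2/r − 1/a) = 4.283×10¹³ × (2.022×10⁻⁷ − 1.272×10⁻⁷) = 3.210×10⁶ m²/s².
v = 1792 m/s = 1.792 km/s.

v ≈ 1.79 km/s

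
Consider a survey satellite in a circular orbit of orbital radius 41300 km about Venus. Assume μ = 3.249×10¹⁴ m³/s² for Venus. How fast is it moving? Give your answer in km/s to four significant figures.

v ≈ 2.805 km/s

r = 41300 km = 4.130×10⁷ m.
For a circular orbit v = √(μ/r) = √(3.249×10¹⁴ / 4.130×10⁷) = √(7.867×10⁶) = 2805 m/s.
That is 2.805 km/s.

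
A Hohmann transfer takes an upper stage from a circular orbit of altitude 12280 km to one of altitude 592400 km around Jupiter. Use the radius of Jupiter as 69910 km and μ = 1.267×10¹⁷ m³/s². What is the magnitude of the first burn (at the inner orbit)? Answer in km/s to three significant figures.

Δv ≈ 13.1 km/s

r₁ = 69910 + 12280 = 82190 km = 8.2190×10⁷ m.
r₂ = 69910 + 592400 = 662310 km = 6.6231×10⁸ m.
Transfer ellipse a_t = (r₁ + r₂)/2 = 3.722×10⁸ m.
At r₁: circular v_c1 = √(μ/r₁) = 39260 m/s; transfer-perijove v_p = √[μ(2/r₁ − 1/a_t)] = 52370 m/s.
Δv₁ = v_p − v_c1 = 13110 m/s.
= 13.11 km/s.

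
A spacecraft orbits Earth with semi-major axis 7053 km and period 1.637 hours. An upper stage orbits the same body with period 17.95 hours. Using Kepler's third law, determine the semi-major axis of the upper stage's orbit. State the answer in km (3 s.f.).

a₂ ≈ 34800 km

Kepler's third law: a³ ∝ T², so a₂ = a₁ (T₂/T₁)^(2/3).
T₂/T₁ = 10.97, (T₂/T₁)^(2/3) = 4.936.
a₂ = 7053 × 4.936 = 34810 km.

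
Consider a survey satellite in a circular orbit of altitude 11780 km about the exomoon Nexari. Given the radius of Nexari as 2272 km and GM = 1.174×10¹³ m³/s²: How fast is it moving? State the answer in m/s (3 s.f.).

r = 2272 + 11780 = 14052 km = 1.4052×10⁷ m.
For a circular orbit v = √(μ/r) = √(1.174×10¹³ / 1.405×10⁷) = √(8.355×10⁵) = 914.0 m/s.

v ≈ 914 m/s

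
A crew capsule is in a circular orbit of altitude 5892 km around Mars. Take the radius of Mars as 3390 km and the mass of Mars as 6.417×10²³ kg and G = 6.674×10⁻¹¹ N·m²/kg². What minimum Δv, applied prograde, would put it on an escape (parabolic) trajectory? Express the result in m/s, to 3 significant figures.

μ = GM = 6.674×10⁻¹¹ × 6.417×10²³ = 4.283×10¹³ m³/s².
r = 3390 + 5892 = 9282.0 km = 9.2820×10⁶ m.
Circular speed v_c = √(μ/r) = 2148 m/s.
Escape speed v_esc = √(2μ/r) = √2 × v_c = 3038 m/s.
Δv = v_esc − v_c = 889.7 m/s.

Δv ≈ 890 m/s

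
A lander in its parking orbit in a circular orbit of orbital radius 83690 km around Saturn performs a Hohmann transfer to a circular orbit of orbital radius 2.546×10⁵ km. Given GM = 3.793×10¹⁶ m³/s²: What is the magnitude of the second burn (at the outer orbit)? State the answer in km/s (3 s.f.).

Δv ≈ 3.62 km/s

r₁ = 83690 km = 8.369×10⁷ m.
r₂ = 2.546×10⁵ km = 2.546×10⁸ m.
Transfer ellipse a_t = (r₁ + r₂)/2 = 1.691×10⁸ m.
At r₁: circular v_c1 = √(μ/r₁) = 21290 m/s; transfer-perikrone v_p = √[μ(2/r₁ − 1/a_t)] = 26120 m/s.
At r₂: circular v_c2 = √(μ/r₂) = 12210 m/s; transfer-apokrone v_a = √[μ(2/r₂ − 1/a_t)] = 8586 m/s.
Δv₂ = v_c2 − v_a = 3620 m/s.
= 3.620 km/s.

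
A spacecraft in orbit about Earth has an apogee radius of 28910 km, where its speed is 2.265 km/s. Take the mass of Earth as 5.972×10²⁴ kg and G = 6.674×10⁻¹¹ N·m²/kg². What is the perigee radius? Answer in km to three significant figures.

μ = GM = 6.674×10⁻¹¹ × 5.972×10²⁴ = 3.986×10¹⁴ m³/s².
r_a = 2.891×10⁷ m.
Specific energy ε = v²/2 − μ/r = -1.122×10⁷ J/kg, so a = −μ/(2ε) = 1.776×10⁷ m.
The apsides satisfy r_p + r_a = 2a, so the perigee radius is 2a − r_a = 6.609×10⁶ m = 6608.5 km.

perigee radius ≈ 6610 km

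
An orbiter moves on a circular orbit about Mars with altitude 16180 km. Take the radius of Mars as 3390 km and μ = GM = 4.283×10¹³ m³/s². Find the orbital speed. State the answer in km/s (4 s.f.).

v ≈ 1.479 km/s

r = 3390 + 16180 = 19570 km = 1.9570×10⁷ m.
For a circular orbit v = √(μ/r) = √(4.283×10¹³ / 1.957×10⁷) = √(2.189×10⁶) = 1479 m/s.
That is 1.479 km/s.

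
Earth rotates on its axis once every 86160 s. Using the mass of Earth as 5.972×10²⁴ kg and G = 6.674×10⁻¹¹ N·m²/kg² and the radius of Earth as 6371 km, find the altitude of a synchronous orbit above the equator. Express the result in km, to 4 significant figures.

h_sync ≈ 35790 km

μ = GM = 6.674×10⁻¹¹ × 5.972×10²⁴ = 3.986×10¹⁴ m³/s².
A synchronous orbit has period T, so by Kepler's third law a = (μT²/4π²)^(1/3).
μT²/4π² = 3.986×10¹⁴ × (8.616×10⁴)² / 39.48 = 7.495×10²² m³.
a = 4.216×10⁷ m = 42162 km.
Altitude h = a − R = 42162 − 6371 = 35791 km.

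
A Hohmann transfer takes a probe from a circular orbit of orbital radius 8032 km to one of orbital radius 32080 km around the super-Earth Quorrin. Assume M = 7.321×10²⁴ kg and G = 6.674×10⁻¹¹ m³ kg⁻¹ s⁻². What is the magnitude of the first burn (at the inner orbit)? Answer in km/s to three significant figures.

Δv ≈ 2.06 km/s

μ = GM = 6.674×10⁻¹¹ × 7.321×10²⁴ = 4.886×10¹⁴ m³/s².
r₁ = 8032 km = 8.032×10⁶ m.
r₂ = 32080 km = 3.208×10⁷ m.
Transfer ellipse a_t = (r₁ + r₂)/2 = 2.006×10⁷ m.
At r₁: circular v_c1 = √(μ/r₁) = 7799 m/s; transfer-periapsis v_p = √[μ(2/r₁ − 1/a_t)] = 9864 m/s.
Δv₁ = v_p − v_c1 = 2065 m/s.
= 2.065 km/s.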